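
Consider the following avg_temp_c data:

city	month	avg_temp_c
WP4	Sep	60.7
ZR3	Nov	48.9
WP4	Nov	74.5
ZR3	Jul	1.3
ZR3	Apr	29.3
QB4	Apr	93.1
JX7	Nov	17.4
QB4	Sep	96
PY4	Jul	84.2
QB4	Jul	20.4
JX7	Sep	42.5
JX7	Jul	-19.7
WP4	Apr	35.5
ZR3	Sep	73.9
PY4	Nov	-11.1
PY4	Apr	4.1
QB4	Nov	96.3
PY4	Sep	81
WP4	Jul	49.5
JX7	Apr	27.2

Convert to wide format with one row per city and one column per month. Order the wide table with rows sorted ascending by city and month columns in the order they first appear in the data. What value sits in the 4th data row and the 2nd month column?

With rows sorted ascending by city, row 4 is city=WP4. month columns in first-appearance order: Sep, Nov, Jul, Apr; column 2 is Nov.
Long rows with city=WP4, month=Nov: avg_temp_c = 74.5.

74.5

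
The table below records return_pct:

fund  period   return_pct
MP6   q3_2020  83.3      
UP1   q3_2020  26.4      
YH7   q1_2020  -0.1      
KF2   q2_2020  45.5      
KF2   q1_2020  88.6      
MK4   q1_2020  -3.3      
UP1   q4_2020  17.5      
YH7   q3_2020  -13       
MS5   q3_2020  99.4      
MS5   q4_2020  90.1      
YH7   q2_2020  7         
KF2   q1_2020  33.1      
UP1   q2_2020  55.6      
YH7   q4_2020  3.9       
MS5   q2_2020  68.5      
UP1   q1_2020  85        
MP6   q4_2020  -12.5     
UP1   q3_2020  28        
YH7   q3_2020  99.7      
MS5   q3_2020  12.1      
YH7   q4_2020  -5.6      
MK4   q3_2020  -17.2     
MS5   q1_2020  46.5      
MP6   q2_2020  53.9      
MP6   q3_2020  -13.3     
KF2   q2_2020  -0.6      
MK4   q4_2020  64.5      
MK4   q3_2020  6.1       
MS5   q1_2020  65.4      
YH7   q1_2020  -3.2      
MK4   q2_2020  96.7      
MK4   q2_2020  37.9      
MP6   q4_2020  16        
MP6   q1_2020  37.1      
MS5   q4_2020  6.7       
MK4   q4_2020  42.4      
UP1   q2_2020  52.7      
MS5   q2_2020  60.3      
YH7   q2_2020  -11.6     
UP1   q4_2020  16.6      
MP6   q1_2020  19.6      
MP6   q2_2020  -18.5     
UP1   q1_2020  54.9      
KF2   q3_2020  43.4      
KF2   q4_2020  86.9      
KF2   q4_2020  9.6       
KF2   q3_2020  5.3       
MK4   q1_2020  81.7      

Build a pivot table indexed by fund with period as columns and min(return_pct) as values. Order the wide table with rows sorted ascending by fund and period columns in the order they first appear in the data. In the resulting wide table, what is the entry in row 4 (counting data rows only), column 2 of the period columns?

46.5

With rows sorted ascending by fund, row 4 is fund=MS5. period columns in first-appearance order: q3_2020, q1_2020, q2_2020, q4_2020; column 2 is q1_2020.
Long rows with fund=MS5, period=q1_2020: min(46.5, 65.4) = 46.5.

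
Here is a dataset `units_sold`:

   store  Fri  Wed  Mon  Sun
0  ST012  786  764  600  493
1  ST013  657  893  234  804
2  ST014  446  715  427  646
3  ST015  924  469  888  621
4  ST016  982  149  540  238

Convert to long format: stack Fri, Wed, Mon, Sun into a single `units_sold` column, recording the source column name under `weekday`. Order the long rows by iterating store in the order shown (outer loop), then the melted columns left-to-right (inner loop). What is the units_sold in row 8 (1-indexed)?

20 rows total (5 × 4). Row 8: index ⌊(8-1)/4⌋ = 1 into store → ST013; (8-1) mod 4 = 3 into the melted columns → Sun.
So row 8 is (ST013, Sun, 804); units_sold = 804.

804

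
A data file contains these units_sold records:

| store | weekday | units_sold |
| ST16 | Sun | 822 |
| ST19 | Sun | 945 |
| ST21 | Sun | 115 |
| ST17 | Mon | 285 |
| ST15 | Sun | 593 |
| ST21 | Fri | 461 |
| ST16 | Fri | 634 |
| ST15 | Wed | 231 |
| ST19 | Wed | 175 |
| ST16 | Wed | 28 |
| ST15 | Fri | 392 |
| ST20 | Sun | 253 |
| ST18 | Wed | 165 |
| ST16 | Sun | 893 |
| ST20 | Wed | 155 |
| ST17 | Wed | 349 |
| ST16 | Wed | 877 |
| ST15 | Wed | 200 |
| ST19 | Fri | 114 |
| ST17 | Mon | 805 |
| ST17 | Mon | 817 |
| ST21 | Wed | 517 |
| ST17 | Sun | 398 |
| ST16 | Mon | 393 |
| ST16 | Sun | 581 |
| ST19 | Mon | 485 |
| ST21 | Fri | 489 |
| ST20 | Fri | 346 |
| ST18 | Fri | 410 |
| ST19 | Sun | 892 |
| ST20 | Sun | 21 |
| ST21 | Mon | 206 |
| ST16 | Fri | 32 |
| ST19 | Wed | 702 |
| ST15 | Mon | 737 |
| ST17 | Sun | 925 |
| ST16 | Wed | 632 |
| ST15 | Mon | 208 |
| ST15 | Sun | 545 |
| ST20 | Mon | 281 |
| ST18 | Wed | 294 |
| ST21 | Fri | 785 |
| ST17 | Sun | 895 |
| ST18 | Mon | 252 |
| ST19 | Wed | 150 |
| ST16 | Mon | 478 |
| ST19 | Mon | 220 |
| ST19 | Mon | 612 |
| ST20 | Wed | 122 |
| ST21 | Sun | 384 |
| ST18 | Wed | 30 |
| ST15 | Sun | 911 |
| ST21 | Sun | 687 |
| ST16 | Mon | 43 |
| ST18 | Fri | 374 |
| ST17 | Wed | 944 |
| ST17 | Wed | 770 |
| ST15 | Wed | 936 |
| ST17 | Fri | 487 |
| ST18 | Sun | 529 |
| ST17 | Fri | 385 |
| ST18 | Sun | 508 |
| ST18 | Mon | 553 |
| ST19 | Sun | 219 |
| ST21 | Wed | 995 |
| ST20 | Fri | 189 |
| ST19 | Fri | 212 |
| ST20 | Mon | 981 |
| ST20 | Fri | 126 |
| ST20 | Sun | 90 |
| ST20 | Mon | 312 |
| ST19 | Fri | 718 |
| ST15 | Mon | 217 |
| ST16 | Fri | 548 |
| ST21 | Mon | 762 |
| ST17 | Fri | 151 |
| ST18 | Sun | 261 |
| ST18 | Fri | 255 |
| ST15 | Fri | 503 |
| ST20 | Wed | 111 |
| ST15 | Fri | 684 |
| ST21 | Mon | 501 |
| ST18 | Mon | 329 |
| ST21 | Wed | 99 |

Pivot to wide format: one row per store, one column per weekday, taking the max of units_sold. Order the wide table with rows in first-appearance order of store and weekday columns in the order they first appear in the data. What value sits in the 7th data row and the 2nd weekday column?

553

With rows in first-appearance order of store, row 7 is store=ST18. weekday columns in first-appearance order: Sun, Mon, Fri, Wed; column 2 is Mon.
Long rows with store=ST18, weekday=Mon: max(252, 553, 329) = 553.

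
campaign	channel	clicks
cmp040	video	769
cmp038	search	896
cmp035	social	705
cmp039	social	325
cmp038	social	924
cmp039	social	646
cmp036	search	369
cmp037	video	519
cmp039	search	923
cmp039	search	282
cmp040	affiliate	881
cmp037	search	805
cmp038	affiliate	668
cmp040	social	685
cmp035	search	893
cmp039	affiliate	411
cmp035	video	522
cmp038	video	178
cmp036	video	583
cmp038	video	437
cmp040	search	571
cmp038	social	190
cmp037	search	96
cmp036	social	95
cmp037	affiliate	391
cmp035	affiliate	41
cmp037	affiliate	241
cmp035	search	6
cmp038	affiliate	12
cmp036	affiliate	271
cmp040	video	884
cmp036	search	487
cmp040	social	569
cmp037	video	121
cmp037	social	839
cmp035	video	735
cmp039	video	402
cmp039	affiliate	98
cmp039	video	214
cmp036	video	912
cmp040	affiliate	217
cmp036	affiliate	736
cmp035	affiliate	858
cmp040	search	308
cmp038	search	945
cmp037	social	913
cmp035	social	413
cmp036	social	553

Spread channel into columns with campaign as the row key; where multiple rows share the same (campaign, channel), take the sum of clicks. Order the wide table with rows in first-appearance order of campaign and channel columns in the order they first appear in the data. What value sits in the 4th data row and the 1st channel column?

With rows in first-appearance order of campaign, row 4 is campaign=cmp039. channel columns in first-appearance order: video, search, social, affiliate; column 1 is video.
Long rows with campaign=cmp039, channel=video: 402 + 214 = 616.

616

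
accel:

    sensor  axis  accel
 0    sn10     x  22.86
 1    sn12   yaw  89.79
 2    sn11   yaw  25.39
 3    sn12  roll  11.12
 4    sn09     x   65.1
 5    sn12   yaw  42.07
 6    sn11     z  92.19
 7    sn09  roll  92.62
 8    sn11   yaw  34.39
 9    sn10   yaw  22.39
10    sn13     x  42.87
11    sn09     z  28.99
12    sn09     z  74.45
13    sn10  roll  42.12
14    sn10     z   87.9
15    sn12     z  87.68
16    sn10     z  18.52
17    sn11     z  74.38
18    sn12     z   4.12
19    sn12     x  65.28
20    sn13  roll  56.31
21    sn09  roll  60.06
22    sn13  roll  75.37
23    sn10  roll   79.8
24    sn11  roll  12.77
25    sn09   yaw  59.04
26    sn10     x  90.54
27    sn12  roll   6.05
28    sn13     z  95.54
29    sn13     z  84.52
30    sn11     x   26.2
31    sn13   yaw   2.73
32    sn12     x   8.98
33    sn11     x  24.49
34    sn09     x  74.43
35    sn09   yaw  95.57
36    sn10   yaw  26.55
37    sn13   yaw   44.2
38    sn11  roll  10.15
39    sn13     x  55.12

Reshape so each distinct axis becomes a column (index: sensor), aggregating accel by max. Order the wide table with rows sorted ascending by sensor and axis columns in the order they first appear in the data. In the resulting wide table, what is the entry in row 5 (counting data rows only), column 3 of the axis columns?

75.37

With rows sorted ascending by sensor, row 5 is sensor=sn13. axis columns in first-appearance order: x, yaw, roll, z; column 3 is roll.
Long rows with sensor=sn13, axis=roll: max(56.31, 75.37) = 75.37.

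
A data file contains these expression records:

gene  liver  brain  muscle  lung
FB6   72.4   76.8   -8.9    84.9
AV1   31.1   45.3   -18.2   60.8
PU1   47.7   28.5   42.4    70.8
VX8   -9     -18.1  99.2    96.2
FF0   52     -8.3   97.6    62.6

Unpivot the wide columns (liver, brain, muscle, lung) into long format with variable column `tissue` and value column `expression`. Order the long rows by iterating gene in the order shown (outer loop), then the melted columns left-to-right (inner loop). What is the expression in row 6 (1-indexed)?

20 rows total (5 × 4). Row 6: index ⌊(6-1)/4⌋ = 1 into gene → AV1; (6-1) mod 4 = 1 into the melted columns → brain.
So row 6 is (AV1, brain, 45.3); expression = 45.3.

45.3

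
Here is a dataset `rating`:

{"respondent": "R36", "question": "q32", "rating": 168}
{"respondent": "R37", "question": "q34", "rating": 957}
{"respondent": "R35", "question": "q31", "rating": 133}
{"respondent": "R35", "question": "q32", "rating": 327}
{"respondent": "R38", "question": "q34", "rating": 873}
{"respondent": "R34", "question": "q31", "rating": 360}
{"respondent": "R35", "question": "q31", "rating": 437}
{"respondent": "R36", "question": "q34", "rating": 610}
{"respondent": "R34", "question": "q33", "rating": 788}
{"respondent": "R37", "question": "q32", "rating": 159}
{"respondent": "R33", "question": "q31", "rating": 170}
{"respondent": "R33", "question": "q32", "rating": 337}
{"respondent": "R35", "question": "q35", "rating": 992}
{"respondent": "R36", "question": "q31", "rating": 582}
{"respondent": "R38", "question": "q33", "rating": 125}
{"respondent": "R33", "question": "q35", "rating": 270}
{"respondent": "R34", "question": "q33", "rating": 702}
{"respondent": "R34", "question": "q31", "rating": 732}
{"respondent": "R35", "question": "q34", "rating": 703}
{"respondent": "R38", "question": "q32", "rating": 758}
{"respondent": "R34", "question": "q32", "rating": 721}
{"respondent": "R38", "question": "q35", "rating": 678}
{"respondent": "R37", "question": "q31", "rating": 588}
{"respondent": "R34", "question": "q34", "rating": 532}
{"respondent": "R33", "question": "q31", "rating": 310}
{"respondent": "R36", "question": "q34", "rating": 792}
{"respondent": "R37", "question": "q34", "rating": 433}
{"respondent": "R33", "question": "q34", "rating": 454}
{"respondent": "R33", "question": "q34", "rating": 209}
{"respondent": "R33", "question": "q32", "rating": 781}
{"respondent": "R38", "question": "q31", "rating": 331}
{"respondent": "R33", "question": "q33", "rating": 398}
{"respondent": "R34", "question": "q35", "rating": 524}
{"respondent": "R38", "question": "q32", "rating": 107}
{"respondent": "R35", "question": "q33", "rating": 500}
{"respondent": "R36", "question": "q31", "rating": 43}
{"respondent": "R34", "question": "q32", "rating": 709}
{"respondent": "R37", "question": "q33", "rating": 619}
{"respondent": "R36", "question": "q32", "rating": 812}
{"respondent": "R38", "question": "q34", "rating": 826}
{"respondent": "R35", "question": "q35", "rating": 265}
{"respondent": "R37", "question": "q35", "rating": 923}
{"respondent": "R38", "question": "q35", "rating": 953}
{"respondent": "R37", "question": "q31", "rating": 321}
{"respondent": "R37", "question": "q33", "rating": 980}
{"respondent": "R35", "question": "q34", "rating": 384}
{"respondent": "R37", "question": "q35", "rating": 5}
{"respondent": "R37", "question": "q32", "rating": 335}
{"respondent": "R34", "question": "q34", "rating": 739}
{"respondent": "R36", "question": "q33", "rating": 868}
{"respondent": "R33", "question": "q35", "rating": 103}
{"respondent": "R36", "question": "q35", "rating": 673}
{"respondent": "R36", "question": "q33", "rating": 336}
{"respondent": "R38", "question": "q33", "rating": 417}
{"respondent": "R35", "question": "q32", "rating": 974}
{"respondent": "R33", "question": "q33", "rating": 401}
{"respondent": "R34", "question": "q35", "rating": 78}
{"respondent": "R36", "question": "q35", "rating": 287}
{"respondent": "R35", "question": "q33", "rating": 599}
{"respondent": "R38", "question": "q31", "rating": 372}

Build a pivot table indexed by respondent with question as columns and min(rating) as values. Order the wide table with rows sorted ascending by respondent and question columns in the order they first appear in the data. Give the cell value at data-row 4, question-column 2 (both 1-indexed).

With rows sorted ascending by respondent, row 4 is respondent=R36. question columns in first-appearance order: q32, q34, q31, q33, q35; column 2 is q34.
Long rows with respondent=R36, question=q34: min(610, 792) = 610.

610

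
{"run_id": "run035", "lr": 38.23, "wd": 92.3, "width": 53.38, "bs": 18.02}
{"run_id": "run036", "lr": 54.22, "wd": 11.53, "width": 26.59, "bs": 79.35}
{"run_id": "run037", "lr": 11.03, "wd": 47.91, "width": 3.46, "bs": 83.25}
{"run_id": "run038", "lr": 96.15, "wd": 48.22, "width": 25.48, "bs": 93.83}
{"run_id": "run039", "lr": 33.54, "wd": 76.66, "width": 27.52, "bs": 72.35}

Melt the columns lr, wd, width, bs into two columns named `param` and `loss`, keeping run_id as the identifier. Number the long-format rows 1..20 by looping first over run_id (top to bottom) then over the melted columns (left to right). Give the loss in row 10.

20 rows total (5 × 4). Row 10: index ⌊(10-1)/4⌋ = 2 into run_id → run037; (10-1) mod 4 = 1 into the melted columns → wd.
So row 10 is (run037, wd, 47.91); loss = 47.91.

47.91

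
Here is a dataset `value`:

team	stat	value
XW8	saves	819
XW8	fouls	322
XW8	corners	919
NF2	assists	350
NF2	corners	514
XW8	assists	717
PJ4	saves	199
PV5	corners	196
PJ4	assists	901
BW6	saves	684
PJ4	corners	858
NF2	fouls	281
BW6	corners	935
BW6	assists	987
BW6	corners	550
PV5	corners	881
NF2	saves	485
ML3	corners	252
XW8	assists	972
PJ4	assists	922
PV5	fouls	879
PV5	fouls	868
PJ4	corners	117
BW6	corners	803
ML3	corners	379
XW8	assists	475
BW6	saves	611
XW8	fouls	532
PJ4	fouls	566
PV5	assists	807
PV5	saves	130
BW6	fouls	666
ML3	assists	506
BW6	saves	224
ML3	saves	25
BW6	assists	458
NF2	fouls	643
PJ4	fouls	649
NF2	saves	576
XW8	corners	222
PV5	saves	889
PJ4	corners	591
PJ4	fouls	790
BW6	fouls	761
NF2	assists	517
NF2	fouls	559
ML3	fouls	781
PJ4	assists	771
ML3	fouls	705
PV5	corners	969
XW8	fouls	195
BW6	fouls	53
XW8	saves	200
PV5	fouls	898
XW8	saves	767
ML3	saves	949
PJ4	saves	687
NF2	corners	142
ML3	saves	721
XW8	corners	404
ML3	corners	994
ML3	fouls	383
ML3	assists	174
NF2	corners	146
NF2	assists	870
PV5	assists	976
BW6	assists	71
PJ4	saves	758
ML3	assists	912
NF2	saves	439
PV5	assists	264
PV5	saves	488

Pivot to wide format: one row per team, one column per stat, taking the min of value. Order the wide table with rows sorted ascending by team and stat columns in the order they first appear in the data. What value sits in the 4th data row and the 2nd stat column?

566

With rows sorted ascending by team, row 4 is team=PJ4. stat columns in first-appearance order: saves, fouls, corners, assists; column 2 is fouls.
Long rows with team=PJ4, stat=fouls: min(566, 649, 790) = 566.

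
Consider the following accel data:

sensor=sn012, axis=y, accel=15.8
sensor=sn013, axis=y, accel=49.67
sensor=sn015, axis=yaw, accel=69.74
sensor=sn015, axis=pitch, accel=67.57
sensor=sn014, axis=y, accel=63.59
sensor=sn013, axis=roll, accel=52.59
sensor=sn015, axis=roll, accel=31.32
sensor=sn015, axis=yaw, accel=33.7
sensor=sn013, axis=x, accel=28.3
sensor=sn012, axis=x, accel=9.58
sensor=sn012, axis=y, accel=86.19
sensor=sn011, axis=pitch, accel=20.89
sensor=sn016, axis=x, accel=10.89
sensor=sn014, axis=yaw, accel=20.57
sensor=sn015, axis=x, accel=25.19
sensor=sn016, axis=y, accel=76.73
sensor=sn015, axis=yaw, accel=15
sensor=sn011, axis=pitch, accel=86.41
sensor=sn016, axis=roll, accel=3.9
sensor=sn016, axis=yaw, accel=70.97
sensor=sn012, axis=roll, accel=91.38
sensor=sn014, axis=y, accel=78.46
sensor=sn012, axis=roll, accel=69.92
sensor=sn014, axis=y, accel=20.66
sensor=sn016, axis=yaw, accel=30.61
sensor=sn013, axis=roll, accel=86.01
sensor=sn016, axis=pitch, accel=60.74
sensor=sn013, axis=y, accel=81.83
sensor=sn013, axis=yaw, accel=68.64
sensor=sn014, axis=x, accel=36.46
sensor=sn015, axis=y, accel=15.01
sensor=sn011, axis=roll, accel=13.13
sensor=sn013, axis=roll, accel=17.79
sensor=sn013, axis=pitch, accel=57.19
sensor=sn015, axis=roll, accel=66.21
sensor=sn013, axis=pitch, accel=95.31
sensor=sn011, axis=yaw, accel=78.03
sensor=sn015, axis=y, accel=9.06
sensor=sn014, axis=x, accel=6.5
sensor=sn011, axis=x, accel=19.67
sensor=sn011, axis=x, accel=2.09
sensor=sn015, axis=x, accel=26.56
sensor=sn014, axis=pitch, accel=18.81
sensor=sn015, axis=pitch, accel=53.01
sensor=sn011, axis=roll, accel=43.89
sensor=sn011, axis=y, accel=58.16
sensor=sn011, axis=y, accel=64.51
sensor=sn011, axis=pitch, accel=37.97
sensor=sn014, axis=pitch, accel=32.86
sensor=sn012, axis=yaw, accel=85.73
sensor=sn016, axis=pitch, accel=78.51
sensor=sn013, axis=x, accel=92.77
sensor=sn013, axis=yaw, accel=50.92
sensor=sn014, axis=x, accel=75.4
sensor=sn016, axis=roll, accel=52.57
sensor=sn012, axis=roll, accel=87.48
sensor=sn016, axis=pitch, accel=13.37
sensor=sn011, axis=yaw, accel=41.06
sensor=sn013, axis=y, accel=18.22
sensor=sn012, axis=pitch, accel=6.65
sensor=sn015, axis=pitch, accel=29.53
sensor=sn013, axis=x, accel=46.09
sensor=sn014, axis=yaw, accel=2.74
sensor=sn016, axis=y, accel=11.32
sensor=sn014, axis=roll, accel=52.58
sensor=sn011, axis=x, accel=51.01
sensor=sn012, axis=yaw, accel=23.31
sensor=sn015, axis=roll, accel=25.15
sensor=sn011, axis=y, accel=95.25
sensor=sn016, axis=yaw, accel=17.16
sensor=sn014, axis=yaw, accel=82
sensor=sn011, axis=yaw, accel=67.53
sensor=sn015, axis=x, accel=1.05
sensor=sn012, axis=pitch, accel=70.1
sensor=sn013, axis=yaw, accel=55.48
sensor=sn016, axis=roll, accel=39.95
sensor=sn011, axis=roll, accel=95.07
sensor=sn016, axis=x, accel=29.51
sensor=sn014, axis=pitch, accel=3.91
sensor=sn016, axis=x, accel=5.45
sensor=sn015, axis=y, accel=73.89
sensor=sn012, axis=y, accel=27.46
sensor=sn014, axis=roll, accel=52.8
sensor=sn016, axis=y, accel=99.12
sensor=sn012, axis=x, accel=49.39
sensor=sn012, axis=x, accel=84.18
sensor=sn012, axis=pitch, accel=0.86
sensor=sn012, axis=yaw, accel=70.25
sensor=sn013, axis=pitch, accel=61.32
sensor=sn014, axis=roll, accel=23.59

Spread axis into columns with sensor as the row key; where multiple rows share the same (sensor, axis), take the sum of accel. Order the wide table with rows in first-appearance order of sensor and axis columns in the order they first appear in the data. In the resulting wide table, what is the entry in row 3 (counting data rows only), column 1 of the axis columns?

With rows in first-appearance order of sensor, row 3 is sensor=sn015. axis columns in first-appearance order: y, yaw, pitch, roll, x; column 1 is y.
Long rows with sensor=sn015, axis=y: 15.01 + 9.06 + 73.89 = 97.96.

97.96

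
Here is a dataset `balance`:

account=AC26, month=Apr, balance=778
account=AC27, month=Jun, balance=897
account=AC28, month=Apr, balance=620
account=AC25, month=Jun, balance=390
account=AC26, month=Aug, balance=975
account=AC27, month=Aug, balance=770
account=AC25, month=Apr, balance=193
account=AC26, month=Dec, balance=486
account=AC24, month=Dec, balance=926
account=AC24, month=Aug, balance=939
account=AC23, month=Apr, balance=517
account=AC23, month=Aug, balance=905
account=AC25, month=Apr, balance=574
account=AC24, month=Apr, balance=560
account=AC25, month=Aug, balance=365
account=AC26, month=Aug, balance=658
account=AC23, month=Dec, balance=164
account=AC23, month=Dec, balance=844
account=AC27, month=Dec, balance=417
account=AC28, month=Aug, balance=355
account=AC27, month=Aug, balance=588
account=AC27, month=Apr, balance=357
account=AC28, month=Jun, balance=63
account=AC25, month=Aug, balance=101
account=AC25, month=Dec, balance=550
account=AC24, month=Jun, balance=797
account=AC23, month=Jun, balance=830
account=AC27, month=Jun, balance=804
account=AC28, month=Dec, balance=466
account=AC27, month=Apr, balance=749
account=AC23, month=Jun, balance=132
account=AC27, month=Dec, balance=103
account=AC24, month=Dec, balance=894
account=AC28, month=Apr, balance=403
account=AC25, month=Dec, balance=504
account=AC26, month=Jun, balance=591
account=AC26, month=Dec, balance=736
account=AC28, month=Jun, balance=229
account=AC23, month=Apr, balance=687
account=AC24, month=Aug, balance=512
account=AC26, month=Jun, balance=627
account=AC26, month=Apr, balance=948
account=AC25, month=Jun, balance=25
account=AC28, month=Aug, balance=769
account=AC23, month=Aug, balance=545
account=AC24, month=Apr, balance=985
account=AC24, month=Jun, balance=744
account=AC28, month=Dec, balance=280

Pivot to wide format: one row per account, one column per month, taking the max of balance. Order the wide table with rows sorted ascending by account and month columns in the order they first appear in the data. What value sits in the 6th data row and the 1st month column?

With rows sorted ascending by account, row 6 is account=AC28. month columns in first-appearance order: Apr, Jun, Aug, Dec; column 1 is Apr.
Long rows with account=AC28, month=Apr: max(620, 403) = 620.

620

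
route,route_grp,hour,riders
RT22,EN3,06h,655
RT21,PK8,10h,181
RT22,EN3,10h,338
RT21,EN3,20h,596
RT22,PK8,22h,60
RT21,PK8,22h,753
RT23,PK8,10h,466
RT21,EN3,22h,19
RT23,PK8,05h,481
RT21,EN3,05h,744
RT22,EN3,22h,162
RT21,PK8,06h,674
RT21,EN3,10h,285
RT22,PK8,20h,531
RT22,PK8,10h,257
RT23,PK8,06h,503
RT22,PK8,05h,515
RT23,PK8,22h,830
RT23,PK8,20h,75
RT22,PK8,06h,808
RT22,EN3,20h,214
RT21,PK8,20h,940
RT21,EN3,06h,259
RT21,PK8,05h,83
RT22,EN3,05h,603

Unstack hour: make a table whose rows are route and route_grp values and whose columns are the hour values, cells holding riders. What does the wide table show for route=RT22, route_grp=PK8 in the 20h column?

531

Wide layout: rows indexed by route and route_grp, columns are the 5 distinct hour values (06h, 10h, 20h, 22h, 05h).
Cell (route=RT22, route_grp=PK8, hour=20h) draws from the long row where route=RT22, route_grp=PK8 and hour=20h, which has riders=531.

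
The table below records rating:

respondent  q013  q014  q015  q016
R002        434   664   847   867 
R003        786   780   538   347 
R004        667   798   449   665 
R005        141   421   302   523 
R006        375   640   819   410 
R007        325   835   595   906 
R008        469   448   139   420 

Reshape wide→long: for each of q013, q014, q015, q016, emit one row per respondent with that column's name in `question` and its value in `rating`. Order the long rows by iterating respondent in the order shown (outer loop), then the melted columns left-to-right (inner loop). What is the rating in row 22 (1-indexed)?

28 rows total (7 × 4). Row 22: index ⌊(22-1)/4⌋ = 5 into respondent → R007; (22-1) mod 4 = 1 into the melted columns → q014.
So row 22 is (R007, q014, 835); rating = 835.

835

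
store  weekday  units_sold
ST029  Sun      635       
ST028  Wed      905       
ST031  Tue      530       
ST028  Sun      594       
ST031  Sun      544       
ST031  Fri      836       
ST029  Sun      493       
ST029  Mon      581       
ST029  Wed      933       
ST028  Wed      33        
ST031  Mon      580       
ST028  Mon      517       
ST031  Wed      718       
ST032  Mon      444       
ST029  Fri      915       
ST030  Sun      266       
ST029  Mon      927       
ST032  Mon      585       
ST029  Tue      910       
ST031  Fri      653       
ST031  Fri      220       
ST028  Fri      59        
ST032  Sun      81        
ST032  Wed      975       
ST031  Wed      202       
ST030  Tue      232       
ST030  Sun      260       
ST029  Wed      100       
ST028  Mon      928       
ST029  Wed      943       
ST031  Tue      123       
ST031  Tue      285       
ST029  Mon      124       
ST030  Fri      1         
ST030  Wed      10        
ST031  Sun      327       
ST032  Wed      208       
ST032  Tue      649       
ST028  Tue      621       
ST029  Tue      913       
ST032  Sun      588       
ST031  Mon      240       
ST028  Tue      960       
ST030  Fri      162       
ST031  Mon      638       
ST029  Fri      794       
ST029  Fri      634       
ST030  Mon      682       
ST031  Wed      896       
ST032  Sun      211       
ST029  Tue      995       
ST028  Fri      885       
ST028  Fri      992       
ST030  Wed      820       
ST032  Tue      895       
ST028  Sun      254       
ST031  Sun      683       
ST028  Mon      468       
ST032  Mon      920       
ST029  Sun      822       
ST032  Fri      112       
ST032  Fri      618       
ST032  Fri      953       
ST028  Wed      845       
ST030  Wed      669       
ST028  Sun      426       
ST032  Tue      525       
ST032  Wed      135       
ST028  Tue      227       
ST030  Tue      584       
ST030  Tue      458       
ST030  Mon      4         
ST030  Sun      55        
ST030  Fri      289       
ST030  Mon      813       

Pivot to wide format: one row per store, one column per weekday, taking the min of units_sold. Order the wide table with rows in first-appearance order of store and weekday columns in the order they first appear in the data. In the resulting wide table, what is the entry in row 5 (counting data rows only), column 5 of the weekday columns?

4

With rows in first-appearance order of store, row 5 is store=ST030. weekday columns in first-appearance order: Sun, Wed, Tue, Fri, Mon; column 5 is Mon.
Long rows with store=ST030, weekday=Mon: min(682, 4, 813) = 4.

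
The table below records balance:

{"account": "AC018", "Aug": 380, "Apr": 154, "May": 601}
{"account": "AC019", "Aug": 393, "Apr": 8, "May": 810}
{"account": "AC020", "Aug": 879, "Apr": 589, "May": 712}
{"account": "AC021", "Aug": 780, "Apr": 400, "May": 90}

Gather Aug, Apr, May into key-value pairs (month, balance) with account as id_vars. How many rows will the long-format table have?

4 account values × 3 melted columns = 12 rows.

12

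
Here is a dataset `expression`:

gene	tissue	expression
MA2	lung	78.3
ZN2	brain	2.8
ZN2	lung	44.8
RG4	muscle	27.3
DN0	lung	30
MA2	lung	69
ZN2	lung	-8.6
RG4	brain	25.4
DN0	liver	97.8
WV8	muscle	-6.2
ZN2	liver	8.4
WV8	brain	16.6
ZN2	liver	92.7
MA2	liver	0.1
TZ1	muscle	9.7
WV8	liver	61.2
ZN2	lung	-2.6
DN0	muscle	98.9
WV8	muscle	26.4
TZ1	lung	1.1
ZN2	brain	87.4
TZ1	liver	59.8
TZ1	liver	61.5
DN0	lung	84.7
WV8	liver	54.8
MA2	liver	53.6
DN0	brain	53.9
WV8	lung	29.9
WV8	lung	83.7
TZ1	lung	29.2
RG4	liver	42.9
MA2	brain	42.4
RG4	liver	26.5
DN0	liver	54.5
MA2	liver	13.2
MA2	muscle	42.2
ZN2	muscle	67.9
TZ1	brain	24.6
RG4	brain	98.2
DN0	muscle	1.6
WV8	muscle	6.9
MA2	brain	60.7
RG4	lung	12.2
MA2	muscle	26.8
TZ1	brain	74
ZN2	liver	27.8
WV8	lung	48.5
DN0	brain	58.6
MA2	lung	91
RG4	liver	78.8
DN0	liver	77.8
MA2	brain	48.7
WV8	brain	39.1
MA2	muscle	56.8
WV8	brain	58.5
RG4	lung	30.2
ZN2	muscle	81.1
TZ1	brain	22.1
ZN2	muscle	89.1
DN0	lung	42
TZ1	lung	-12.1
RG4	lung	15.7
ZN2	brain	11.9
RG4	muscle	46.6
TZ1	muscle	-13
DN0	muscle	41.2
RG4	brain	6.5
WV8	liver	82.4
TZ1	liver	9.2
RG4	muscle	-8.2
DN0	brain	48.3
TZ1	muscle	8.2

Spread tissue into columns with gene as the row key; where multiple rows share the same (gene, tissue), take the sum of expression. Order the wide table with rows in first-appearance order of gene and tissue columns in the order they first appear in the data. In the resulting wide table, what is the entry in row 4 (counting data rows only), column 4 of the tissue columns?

With rows in first-appearance order of gene, row 4 is gene=DN0. tissue columns in first-appearance order: lung, brain, muscle, liver; column 4 is liver.
Long rows with gene=DN0, tissue=liver: 97.8 + 54.5 + 77.8 = 230.1.

230.1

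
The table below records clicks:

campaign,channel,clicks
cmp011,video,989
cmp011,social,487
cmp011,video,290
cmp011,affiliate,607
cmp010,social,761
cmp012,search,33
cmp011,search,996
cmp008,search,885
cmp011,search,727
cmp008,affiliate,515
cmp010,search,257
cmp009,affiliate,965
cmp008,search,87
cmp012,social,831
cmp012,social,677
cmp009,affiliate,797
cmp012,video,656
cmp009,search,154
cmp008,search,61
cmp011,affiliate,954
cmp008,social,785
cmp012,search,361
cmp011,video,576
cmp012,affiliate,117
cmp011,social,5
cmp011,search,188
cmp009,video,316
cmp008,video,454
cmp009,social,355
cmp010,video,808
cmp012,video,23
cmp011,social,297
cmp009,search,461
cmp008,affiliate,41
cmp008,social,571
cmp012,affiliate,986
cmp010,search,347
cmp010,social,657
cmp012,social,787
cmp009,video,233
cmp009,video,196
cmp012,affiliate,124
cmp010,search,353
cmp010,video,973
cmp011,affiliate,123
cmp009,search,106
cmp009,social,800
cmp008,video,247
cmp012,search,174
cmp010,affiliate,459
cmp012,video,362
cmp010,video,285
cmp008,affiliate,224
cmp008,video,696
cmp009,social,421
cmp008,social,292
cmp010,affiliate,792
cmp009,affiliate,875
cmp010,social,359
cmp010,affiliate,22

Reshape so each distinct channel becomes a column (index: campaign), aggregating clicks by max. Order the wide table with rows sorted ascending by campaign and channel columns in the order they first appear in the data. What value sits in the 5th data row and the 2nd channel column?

With rows sorted ascending by campaign, row 5 is campaign=cmp012. channel columns in first-appearance order: video, social, affiliate, search; column 2 is social.
Long rows with campaign=cmp012, channel=social: max(831, 677, 787) = 831.

831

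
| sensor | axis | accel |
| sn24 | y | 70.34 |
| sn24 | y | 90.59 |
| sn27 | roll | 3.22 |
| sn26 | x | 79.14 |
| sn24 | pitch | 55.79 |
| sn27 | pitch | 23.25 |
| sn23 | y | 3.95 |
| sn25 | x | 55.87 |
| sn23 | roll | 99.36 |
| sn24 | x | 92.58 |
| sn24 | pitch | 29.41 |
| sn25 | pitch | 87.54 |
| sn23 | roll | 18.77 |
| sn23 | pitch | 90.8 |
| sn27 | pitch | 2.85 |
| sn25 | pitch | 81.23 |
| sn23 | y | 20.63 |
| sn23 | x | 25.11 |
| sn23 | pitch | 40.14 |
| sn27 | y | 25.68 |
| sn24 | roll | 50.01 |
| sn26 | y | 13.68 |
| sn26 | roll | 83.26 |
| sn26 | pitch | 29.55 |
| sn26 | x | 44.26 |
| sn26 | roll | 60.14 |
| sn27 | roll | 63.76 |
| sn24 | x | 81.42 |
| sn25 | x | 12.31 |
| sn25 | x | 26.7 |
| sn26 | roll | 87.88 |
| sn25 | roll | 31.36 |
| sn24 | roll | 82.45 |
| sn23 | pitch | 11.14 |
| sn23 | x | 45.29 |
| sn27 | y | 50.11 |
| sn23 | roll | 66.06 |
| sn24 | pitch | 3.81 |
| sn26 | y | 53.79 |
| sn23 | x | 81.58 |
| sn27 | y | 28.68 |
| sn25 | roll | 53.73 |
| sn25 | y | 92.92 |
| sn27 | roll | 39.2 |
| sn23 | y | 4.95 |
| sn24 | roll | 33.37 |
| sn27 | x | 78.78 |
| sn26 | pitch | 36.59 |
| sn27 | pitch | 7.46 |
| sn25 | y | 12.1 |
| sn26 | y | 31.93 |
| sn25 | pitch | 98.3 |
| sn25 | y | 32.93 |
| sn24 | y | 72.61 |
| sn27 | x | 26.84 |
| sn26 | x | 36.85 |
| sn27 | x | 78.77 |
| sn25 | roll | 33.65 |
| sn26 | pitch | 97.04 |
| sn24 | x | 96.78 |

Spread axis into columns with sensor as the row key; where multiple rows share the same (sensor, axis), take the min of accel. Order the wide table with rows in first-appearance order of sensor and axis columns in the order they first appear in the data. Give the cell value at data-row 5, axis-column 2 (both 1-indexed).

With rows in first-appearance order of sensor, row 5 is sensor=sn25. axis columns in first-appearance order: y, roll, x, pitch; column 2 is roll.
Long rows with sensor=sn25, axis=roll: min(31.36, 53.73, 33.65) = 31.36.

31.36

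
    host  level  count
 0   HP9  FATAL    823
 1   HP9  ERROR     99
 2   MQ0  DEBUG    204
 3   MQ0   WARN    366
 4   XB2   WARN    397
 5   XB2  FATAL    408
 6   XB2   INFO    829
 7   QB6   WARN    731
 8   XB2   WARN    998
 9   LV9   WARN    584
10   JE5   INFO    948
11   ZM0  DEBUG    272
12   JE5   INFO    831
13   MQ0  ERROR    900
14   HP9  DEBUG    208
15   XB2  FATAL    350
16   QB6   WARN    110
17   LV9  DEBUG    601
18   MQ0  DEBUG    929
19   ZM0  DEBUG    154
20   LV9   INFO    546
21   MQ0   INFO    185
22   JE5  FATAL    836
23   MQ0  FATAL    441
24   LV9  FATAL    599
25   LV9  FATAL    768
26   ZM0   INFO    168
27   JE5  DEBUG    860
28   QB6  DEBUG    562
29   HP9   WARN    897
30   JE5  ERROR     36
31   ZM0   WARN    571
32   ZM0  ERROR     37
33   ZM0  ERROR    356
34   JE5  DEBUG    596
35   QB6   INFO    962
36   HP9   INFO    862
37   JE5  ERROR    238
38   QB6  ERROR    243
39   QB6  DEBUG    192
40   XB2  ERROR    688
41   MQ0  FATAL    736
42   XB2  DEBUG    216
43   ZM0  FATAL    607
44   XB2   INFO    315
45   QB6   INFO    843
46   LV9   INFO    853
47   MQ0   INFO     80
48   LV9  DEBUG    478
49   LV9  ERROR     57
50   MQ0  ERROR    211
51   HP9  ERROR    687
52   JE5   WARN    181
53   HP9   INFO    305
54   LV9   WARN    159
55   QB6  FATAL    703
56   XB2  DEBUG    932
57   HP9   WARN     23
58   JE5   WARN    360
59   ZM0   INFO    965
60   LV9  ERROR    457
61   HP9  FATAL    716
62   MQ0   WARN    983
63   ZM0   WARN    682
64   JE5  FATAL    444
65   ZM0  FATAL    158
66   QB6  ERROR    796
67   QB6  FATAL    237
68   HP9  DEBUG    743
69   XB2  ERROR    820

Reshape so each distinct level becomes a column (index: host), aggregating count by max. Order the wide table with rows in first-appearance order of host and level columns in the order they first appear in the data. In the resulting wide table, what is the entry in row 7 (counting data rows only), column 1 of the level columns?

With rows in first-appearance order of host, row 7 is host=ZM0. level columns in first-appearance order: FATAL, ERROR, DEBUG, WARN, INFO; column 1 is FATAL.
Long rows with host=ZM0, level=FATAL: max(607, 158) = 607.

607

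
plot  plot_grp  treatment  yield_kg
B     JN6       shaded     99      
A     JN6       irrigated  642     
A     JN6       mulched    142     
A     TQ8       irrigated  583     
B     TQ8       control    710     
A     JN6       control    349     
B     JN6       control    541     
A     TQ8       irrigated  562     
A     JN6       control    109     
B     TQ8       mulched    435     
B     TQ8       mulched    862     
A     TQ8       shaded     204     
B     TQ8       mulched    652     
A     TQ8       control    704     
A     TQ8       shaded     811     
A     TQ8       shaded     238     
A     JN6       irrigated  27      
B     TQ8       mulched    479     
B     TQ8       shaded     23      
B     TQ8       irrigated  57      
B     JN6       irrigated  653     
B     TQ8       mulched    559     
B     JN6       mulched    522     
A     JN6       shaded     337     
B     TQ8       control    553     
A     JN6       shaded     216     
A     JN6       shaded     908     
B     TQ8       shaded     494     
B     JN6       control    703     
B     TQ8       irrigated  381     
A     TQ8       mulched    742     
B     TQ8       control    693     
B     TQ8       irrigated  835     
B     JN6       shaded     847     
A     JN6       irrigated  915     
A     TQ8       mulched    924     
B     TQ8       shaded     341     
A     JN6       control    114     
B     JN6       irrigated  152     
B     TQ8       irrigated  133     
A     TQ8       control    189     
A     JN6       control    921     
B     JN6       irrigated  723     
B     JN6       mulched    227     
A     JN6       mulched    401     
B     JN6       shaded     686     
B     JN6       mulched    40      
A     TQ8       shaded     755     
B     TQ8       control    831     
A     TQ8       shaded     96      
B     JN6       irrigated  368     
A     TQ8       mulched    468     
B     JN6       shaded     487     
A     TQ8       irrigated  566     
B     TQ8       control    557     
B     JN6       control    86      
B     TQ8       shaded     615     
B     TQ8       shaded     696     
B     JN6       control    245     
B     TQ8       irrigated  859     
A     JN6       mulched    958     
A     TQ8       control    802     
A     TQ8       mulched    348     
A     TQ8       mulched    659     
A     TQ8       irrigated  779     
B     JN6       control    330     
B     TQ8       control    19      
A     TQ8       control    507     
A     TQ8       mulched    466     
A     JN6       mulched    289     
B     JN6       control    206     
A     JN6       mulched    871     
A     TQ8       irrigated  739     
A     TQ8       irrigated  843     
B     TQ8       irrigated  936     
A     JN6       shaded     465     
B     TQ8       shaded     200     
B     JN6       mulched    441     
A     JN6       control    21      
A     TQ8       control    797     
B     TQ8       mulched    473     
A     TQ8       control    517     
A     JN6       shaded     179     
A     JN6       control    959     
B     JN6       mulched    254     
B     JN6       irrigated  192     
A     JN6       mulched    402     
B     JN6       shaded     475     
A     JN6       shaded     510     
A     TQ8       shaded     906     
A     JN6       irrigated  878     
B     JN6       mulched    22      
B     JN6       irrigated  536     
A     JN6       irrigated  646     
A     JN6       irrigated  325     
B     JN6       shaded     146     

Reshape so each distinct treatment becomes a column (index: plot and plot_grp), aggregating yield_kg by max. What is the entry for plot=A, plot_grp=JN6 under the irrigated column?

Rows with plot=A, plot_grp=JN6 and treatment=irrigated: yield_kg values are 642, 27, 915, 878, 646, 325.
max(642, 27, 915, 878, 646, 325) = 915.

915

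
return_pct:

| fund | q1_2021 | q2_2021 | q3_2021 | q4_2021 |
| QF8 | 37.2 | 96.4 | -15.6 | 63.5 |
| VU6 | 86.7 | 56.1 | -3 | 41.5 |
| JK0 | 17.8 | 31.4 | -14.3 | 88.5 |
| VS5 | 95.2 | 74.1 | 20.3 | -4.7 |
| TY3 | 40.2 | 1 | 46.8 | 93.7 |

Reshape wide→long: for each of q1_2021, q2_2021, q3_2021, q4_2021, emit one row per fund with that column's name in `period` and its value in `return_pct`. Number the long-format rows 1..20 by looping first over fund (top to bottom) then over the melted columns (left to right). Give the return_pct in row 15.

20 rows total (5 × 4). Row 15: index ⌊(15-1)/4⌋ = 3 into fund → VS5; (15-1) mod 4 = 2 into the melted columns → q3_2021.
So row 15 is (VS5, q3_2021, 20.3); return_pct = 20.3.

20.3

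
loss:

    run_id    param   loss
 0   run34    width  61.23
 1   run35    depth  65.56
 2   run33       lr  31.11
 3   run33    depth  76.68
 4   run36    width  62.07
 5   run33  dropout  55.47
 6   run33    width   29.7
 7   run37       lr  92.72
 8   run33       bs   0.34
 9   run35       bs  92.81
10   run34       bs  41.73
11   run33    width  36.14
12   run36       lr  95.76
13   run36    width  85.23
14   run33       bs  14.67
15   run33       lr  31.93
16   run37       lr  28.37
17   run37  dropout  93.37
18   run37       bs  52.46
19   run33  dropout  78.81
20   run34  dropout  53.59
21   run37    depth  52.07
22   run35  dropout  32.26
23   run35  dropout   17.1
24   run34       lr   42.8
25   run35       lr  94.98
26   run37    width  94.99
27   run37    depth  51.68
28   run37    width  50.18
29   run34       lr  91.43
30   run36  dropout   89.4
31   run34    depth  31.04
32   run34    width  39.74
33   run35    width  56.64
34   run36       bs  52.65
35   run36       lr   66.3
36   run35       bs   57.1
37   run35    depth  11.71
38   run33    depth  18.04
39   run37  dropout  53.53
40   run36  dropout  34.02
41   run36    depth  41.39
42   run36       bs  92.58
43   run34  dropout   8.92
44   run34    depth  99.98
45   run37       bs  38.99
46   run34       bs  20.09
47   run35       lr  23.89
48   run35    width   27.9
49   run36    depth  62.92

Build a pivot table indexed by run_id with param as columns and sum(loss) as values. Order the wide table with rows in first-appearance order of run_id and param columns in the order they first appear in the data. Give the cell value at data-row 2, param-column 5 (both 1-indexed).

With rows in first-appearance order of run_id, row 2 is run_id=run35. param columns in first-appearance order: width, depth, lr, dropout, bs; column 5 is bs.
Long rows with run_id=run35, param=bs: 92.81 + 57.1 = 149.91.

149.91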